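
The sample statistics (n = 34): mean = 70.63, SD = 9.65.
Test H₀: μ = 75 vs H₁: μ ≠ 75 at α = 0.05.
One-sample t-test:
H₀: μ = 75
H₁: μ ≠ 75
df = n - 1 = 33
t = (x̄ - μ₀) / (s/√n) = (70.63 - 75) / (9.65/√34) = -2.641
p-value = 0.0125

Since p-value < α = 0.05, we reject H₀.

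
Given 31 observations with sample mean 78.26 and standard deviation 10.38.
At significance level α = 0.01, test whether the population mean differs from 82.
One-sample t-test:
H₀: μ = 82
H₁: μ ≠ 82
df = n - 1 = 30
t = (x̄ - μ₀) / (s/√n) = (78.26 - 82) / (10.38/√31) = -2.006
p-value = 0.0539

Since p-value > α = 0.01, we fail to reject H₀.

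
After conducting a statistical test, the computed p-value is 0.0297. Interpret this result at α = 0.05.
Since p = 0.0297 < α = 0.05, reject H₀.
There is sufficient evidence to reject the null hypothesis; the result is statistically significant at the 0.05 level.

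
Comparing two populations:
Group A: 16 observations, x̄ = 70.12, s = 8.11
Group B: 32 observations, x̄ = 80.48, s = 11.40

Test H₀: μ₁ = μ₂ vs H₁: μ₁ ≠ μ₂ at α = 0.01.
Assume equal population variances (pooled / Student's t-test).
Student's two-sample t-test (equal variances):
H₀: μ₁ = μ₂
H₁: μ₁ ≠ μ₂
df = n₁ + n₂ - 2 = 46
Pooled variance s_p² = [(n₁-1)s₁² + (n₂-1)s₂²] / (n₁ + n₂ - 2) = [(15)(8.11²) + (31)(11.40²)] / 46 = 109.0292
SE = √(s_p²(1/n₁ + 1/n₂)) = √(109.0292 × (1/16 + 1/32)) = 3.1971
t = (x̄₁ - x̄₂) / SE = (70.12 - 80.48) / 3.1971 = -10.36 / 3.1971 = -3.240
p-value = 0.0022

Since p-value < α = 0.01, we reject H₀.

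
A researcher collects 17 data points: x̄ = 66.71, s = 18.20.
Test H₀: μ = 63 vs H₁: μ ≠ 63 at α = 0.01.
One-sample t-test:
H₀: μ = 63
H₁: μ ≠ 63
df = n - 1 = 16
t = (x̄ - μ₀) / (s/√n) = (66.71 - 63) / (18.20/√17) = 0.840
p-value = 0.4130

Since p-value > α = 0.01, we fail to reject H₀.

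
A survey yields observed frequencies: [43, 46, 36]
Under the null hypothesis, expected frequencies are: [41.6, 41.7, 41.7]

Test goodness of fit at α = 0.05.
Chi-square goodness of fit test:
H₀: observed counts match expected distribution
H₁: observed counts differ from expected distribution
df = k - 1 = 2
χ² = Σ(O - E)²/E
   = (43 - 41.6)²/41.6 + (46 - 41.7)²/41.7 + (36 - 41.7)²/41.7
   = 0.047 + 0.443 + 0.779
   = 1.27
p-value = 0.5300

Since p-value > α = 0.05, we fail to reject H₀.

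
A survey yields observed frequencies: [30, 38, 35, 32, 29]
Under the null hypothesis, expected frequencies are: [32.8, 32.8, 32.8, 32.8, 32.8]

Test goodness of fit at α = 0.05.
Chi-square goodness of fit test:
H₀: observed counts match expected distribution
H₁: observed counts differ from expected distribution
df = k - 1 = 4
χ² = Σ(O - E)²/E
   = (30 - 32.8)²/32.8 + (38 - 32.8)²/32.8 + (35 - 32.8)²/32.8 + (32 - 32.8)²/32.8 + (29 - 32.8)²/32.8
   = 0.239 + 0.824 + 0.148 + 0.020 + 0.440
   = 1.67
p-value = 0.7960

Since p-value > α = 0.05, we fail to reject H₀.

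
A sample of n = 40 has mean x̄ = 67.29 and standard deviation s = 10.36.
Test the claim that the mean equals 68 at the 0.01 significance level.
One-sample t-test:
H₀: μ = 68
H₁: μ ≠ 68
df = n - 1 = 39
t = (x̄ - μ₀) / (s/√n) = (67.29 - 68) / (10.36/√40) = -0.433
p-value = 0.6671

Since p-value > α = 0.01, we fail to reject H₀.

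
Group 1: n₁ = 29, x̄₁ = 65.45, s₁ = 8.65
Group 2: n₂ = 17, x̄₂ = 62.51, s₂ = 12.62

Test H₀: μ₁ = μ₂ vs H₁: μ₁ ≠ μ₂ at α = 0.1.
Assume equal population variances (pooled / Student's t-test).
Student's two-sample t-test (equal variances):
H₀: μ₁ = μ₂
H₁: μ₁ ≠ μ₂
df = n₁ + n₂ - 2 = 44
Pooled variance s_p² = [(n₁-1)s₁² + (n₂-1)s₂²] / (n₁ + n₂ - 2) = [(28)(8.65²) + (16)(12.62²)] / 44 = 105.5286
SE = √(s_p²(1/n₁ + 1/n₂)) = √(105.5286 × (1/29 + 1/17)) = 3.1379
t = (x̄₁ - x̄₂) / SE = (65.45 - 62.51) / 3.1379 = 2.94 / 3.1379 = 0.937
p-value = 0.3539

Since p-value > α = 0.1, we fail to reject H₀.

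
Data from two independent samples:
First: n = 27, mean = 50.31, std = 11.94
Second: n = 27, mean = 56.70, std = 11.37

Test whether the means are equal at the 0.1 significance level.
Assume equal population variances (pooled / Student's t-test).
Student's two-sample t-test (equal variances):
H₀: μ₁ = μ₂
H₁: μ₁ ≠ μ₂
df = n₁ + n₂ - 2 = 52
Pooled variance s_p² = [(n₁-1)s₁² + (n₂-1)s₂²] / (n₁ + n₂ - 2) = [(26)(11.94²) + (26)(11.37²)] / 52 = 135.9202
SE = √(s_p²(1/n₁ + 1/n₂)) = √(135.9202 × (1/27 + 1/27)) = 3.1730
t = (x̄₁ - x̄₂) / SE = (50.31 - 56.70) / 3.1730 = -6.39 / 3.1730 = -2.014
p-value = 0.0492

Since p-value < α = 0.1, we reject H₀.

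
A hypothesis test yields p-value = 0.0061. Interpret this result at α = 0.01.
Since p = 0.0061 < α = 0.01, reject H₀.
There is sufficient evidence to reject the null hypothesis; the result is statistically significant at the 0.01 level.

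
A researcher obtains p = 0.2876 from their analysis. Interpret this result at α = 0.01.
Since p = 0.2876 > α = 0.01, fail to reject H₀.
There is insufficient evidence to reject the null hypothesis; the result is not statistically significant at the 0.01 level.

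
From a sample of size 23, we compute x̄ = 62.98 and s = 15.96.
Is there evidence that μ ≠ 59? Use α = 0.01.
One-sample t-test:
H₀: μ = 59
H₁: μ ≠ 59
df = n - 1 = 22
t = (x̄ - μ₀) / (s/√n) = (62.98 - 59) / (15.96/√23) = 1.196
p-value = 0.2444

Since p-value > α = 0.01, we fail to reject H₀.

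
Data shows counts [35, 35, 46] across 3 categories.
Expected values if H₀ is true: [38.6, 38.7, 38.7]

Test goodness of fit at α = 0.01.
Chi-square goodness of fit test:
H₀: observed counts match expected distribution
H₁: observed counts differ from expected distribution
df = k - 1 = 2
χ² = Σ(O - E)²/E
   = (35 - 38.6)²/38.6 + (35 - 38.7)²/38.7 + (46 - 38.7)²/38.7
   = 0.336 + 0.354 + 1.377
   = 2.07
p-value = 0.3558

Since p-value > α = 0.01, we fail to reject H₀.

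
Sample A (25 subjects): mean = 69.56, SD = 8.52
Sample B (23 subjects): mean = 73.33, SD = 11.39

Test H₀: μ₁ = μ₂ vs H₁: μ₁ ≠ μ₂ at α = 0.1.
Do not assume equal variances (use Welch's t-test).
Welch's two-sample t-test:
H₀: μ₁ = μ₂
H₁: μ₁ ≠ μ₂
s₁²/n₁ = 8.52²/25 = 2.9036,  s₂²/n₂ = 11.39²/23 = 5.6405
SE = √(s₁²/n₁ + s₂²/n₂) = √(2.9036 + 5.6405) = 2.9230
df (Welch-Satterthwaite) = (s₁²/n₁ + s₂²/n₂)² / [(s₁²/n₁)²/(n₁-1) + (s₂²/n₂)²/(n₂-1)] ≈ 40.61
t = (x̄₁ - x̄₂) / SE = (69.56 - 73.33) / 2.9230 = -3.77 / 2.9230 = -1.290
p-value = 0.2044

Since p-value > α = 0.1, we fail to reject H₀.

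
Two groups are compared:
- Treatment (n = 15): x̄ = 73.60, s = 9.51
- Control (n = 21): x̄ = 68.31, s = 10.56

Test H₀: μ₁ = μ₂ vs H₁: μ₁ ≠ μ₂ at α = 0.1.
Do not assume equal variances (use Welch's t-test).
Welch's two-sample t-test:
H₀: μ₁ = μ₂
H₁: μ₁ ≠ μ₂
s₁²/n₁ = 9.51²/15 = 6.0293,  s₂²/n₂ = 10.56²/21 = 5.3102
SE = √(s₁²/n₁ + s₂²/n₂) = √(6.0293 + 5.3102) = 3.3674
df (Welch-Satterthwaite) = (s₁²/n₁ + s₂²/n₂)² / [(s₁²/n₁)²/(n₁-1) + (s₂²/n₂)²/(n₂-1)] ≈ 32.09
t = (x̄₁ - x̄₂) / SE = (73.60 - 68.31) / 3.3674 = 5.29 / 3.3674 = 1.571
p-value = 0.1260

Since p-value > α = 0.1, we fail to reject H₀.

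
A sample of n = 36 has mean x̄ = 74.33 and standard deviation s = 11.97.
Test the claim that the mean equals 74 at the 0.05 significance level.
One-sample t-test:
H₀: μ = 74
H₁: μ ≠ 74
df = n - 1 = 35
t = (x̄ - μ₀) / (s/√n) = (74.33 - 74) / (11.97/√36) = 0.165
p-value = 0.8696

Since p-value > α = 0.05, we fail to reject H₀.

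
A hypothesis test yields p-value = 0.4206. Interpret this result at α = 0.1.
Since p = 0.4206 > α = 0.1, fail to reject H₀.
There is insufficient evidence to reject the null hypothesis; the result is not statistically significant at the 0.1 level.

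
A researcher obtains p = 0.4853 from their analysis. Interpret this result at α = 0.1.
Since p = 0.4853 > α = 0.1, fail to reject H₀.
There is insufficient evidence to reject the null hypothesis; the result is not statistically significant at the 0.1 level.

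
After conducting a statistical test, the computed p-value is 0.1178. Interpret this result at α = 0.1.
Since p = 0.1178 > α = 0.1, fail to reject H₀.
There is insufficient evidence to reject the null hypothesis; the result is not statistically significant at the 0.1 level.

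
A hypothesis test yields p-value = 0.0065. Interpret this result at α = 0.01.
Since p = 0.0065 < α = 0.01, reject H₀.
There is sufficient evidence to reject the null hypothesis; the result is statistically significant at the 0.01 level.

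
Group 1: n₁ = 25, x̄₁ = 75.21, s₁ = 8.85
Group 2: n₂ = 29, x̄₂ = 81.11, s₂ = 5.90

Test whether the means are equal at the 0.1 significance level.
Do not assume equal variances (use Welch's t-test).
Welch's two-sample t-test:
H₀: μ₁ = μ₂
H₁: μ₁ ≠ μ₂
s₁²/n₁ = 8.85²/25 = 3.1329,  s₂²/n₂ = 5.90²/29 = 1.2003
SE = √(s₁²/n₁ + s₂²/n₂) = √(3.1329 + 1.2003) = 2.0816
df (Welch-Satterthwaite) = (s₁²/n₁ + s₂²/n₂)² / [(s₁²/n₁)²/(n₁-1) + (s₂²/n₂)²/(n₂-1)] ≈ 40.78
t = (x̄₁ - x̄₂) / SE = (75.21 - 81.11) / 2.0816 = -5.90 / 2.0816 = -2.834
p-value = 0.0071

Since p-value < α = 0.1, we reject H₀.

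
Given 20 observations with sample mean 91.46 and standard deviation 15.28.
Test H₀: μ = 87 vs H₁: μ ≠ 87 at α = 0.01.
One-sample t-test:
H₀: μ = 87
H₁: μ ≠ 87
df = n - 1 = 19
t = (x̄ - μ₀) / (s/√n) = (91.46 - 87) / (15.28/√20) = 1.305
p-value = 0.2074

Since p-value > α = 0.01, we fail to reject H₀.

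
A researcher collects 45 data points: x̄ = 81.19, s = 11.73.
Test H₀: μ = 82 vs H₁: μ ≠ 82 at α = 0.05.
One-sample t-test:
H₀: μ = 82
H₁: μ ≠ 82
df = n - 1 = 44
t = (x̄ - μ₀) / (s/√n) = (81.19 - 82) / (11.73/√45) = -0.463
p-value = 0.6455

Since p-value > α = 0.05, we fail to reject H₀.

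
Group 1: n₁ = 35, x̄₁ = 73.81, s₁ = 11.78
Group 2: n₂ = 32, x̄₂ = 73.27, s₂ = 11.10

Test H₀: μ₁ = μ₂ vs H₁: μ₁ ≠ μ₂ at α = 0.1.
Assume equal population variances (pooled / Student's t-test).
Student's two-sample t-test (equal variances):
H₀: μ₁ = μ₂
H₁: μ₁ ≠ μ₂
df = n₁ + n₂ - 2 = 65
Pooled variance s_p² = [(n₁-1)s₁² + (n₂-1)s₂²] / (n₁ + n₂ - 2) = [(34)(11.78²) + (31)(11.10²)] / 65 = 131.3482
SE = √(s_p²(1/n₁ + 1/n₂)) = √(131.3482 × (1/35 + 1/32)) = 2.8031
t = (x̄₁ - x̄₂) / SE = (73.81 - 73.27) / 2.8031 = 0.54 / 2.8031 = 0.193
p-value = 0.8478

Since p-value > α = 0.1, we fail to reject H₀.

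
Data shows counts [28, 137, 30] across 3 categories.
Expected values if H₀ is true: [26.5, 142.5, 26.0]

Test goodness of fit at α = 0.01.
Chi-square goodness of fit test:
H₀: observed counts match expected distribution
H₁: observed counts differ from expected distribution
df = k - 1 = 2
χ² = Σ(O - E)²/E
   = (28 - 26.5)²/26.5 + (137 - 142.5)²/142.5 + (30 - 26.0)²/26.0
   = 0.085 + 0.212 + 0.615
   = 0.91
p-value = 0.6336

Since p-value > α = 0.01, we fail to reject H₀.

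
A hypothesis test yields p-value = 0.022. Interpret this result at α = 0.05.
Since p = 0.022 < α = 0.05, reject H₀.
There is sufficient evidence to reject the null hypothesis; the result is statistically significant at the 0.05 level.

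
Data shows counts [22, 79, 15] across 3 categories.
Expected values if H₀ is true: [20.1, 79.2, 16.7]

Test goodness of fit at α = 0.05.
Chi-square goodness of fit test:
H₀: observed counts match expected distribution
H₁: observed counts differ from expected distribution
df = k - 1 = 2
χ² = Σ(O - E)²/E
   = (22 - 20.1)²/20.1 + (79 - 79.2)²/79.2 + (15 - 16.7)²/16.7
   = 0.180 + 0.001 + 0.173
   = 0.35
p-value = 0.8381

Since p-value > α = 0.05, we fail to reject H₀.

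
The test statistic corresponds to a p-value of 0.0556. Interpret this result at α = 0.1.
Since p = 0.0556 < α = 0.1, reject H₀.
There is sufficient evidence to reject the null hypothesis; the result is statistically significant at the 0.1 level.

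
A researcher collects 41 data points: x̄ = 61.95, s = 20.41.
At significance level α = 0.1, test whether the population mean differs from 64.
One-sample t-test:
H₀: μ = 64
H₁: μ ≠ 64
df = n - 1 = 40
t = (x̄ - μ₀) / (s/√n) = (61.95 - 64) / (20.41/√41) = -0.643
p-value = 0.5238

Since p-value > α = 0.1, we fail to reject H₀.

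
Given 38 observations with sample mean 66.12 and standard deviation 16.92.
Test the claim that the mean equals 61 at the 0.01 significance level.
One-sample t-test:
H₀: μ = 61
H₁: μ ≠ 61
df = n - 1 = 37
t = (x̄ - μ₀) / (s/√n) = (66.12 - 61) / (16.92/√38) = 1.865
p-value = 0.0701

Since p-value > α = 0.01, we fail to reject H₀.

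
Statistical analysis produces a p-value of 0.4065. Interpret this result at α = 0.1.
Since p = 0.4065 > α = 0.1, fail to reject H₀.
There is insufficient evidence to reject the null hypothesis; the result is not statistically significant at the 0.1 level.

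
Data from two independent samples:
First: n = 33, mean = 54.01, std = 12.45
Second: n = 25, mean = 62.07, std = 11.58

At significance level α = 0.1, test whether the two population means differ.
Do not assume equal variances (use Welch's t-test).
Welch's two-sample t-test:
H₀: μ₁ = μ₂
H₁: μ₁ ≠ μ₂
s₁²/n₁ = 12.45²/33 = 4.6970,  s₂²/n₂ = 11.58²/25 = 5.3639
SE = √(s₁²/n₁ + s₂²/n₂) = √(4.6970 + 5.3639) = 3.1719
df (Welch-Satterthwaite) = (s₁²/n₁ + s₂²/n₂)² / [(s₁²/n₁)²/(n₁-1) + (s₂²/n₂)²/(n₂-1)] ≈ 53.61
t = (x̄₁ - x̄₂) / SE = (54.01 - 62.07) / 3.1719 = -8.06 / 3.1719 = -2.541
p-value = 0.0140

Since p-value < α = 0.1, we reject H₀.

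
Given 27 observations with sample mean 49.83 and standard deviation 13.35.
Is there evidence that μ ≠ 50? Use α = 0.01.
One-sample t-test:
H₀: μ = 50
H₁: μ ≠ 50
df = n - 1 = 26
t = (x̄ - μ₀) / (s/√n) = (49.83 - 50) / (13.35/√27) = -0.066
p-value = 0.9478

Since p-value > α = 0.01, we fail to reject H₀.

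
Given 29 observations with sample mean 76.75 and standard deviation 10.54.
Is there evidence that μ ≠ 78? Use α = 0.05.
One-sample t-test:
H₀: μ = 78
H₁: μ ≠ 78
df = n - 1 = 28
t = (x̄ - μ₀) / (s/√n) = (76.75 - 78) / (10.54/√29) = -0.639
p-value = 0.5282

Since p-value > α = 0.05, we fail to reject H₀.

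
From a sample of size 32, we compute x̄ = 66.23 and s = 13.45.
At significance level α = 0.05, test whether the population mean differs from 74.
One-sample t-test:
H₀: μ = 74
H₁: μ ≠ 74
df = n - 1 = 31
t = (x̄ - μ₀) / (s/√n) = (66.23 - 74) / (13.45/√32) = -3.268
p-value = 0.0027

Since p-value < α = 0.05, we reject H₀.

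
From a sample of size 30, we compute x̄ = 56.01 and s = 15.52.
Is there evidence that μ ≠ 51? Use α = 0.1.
One-sample t-test:
H₀: μ = 51
H₁: μ ≠ 51
df = n - 1 = 29
t = (x̄ - μ₀) / (s/√n) = (56.01 - 51) / (15.52/√30) = 1.768
p-value = 0.0876

Since p-value < α = 0.1, we reject H₀.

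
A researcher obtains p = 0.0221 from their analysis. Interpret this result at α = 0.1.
Since p = 0.0221 < α = 0.1, reject H₀.
There is sufficient evidence to reject the null hypothesis; the result is statistically significant at the 0.1 level.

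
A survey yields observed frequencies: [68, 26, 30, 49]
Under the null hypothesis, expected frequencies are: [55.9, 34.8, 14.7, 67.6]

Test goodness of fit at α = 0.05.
Chi-square goodness of fit test:
H₀: observed counts match expected distribution
H₁: observed counts differ from expected distribution
df = k - 1 = 3
χ² = Σ(O - E)²/E
   = (68 - 55.9)²/55.9 + (26 - 34.8)²/34.8 + (30 - 14.7)²/14.7 + (49 - 67.6)²/67.6
   = 2.619 + 2.225 + 15.924 + 5.118
   = 25.89
p-value < 0.0001

Since p-value < α = 0.05, we reject H₀.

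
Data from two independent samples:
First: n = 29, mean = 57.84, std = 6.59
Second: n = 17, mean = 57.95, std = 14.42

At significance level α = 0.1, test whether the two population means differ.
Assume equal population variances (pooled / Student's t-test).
Student's two-sample t-test (equal variances):
H₀: μ₁ = μ₂
H₁: μ₁ ≠ μ₂
df = n₁ + n₂ - 2 = 44
Pooled variance s_p² = [(n₁-1)s₁² + (n₂-1)s₂²] / (n₁ + n₂ - 2) = [(28)(6.59²) + (16)(14.42²)] / 44 = 103.2493
SE = √(s_p²(1/n₁ + 1/n₂)) = √(103.2493 × (1/29 + 1/17)) = 3.1038
t = (x̄₁ - x̄₂) / SE = (57.84 - 57.95) / 3.1038 = -0.11 / 3.1038 = -0.035
p-value = 0.9719

Since p-value > α = 0.1, we fail to reject H₀.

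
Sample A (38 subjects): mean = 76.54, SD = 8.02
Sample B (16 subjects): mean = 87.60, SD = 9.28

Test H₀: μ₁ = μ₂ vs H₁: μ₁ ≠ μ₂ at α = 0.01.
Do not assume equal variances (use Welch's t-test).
Welch's two-sample t-test:
H₀: μ₁ = μ₂
H₁: μ₁ ≠ μ₂
s₁²/n₁ = 8.02²/38 = 1.6926,  s₂²/n₂ = 9.28²/16 = 5.3824
SE = √(s₁²/n₁ + s₂²/n₂) = √(1.6926 + 5.3824) = 2.6599
df (Welch-Satterthwaite) = (s₁²/n₁ + s₂²/n₂)² / [(s₁²/n₁)²/(n₁-1) + (s₂²/n₂)²/(n₂-1)] ≈ 24.92
t = (x̄₁ - x̄₂) / SE = (76.54 - 87.60) / 2.6599 = -11.06 / 2.6599 = -4.158
p-value = 0.0003

Since p-value < α = 0.01, we reject H₀.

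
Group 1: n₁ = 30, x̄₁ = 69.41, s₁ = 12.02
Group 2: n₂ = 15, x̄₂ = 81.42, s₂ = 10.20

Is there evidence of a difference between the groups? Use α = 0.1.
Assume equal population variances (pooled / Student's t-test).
Student's two-sample t-test (equal variances):
H₀: μ₁ = μ₂
H₁: μ₁ ≠ μ₂
df = n₁ + n₂ - 2 = 43
Pooled variance s_p² = [(n₁-1)s₁² + (n₂-1)s₂²] / (n₁ + n₂ - 2) = [(29)(12.02²) + (14)(10.20²)] / 43 = 131.3138
SE = √(s_p²(1/n₁ + 1/n₂)) = √(131.3138 × (1/30 + 1/15)) = 3.6237
t = (x̄₁ - x̄₂) / SE = (69.41 - 81.42) / 3.6237 = -12.01 / 3.6237 = -3.314
p-value = 0.0019

Since p-value < α = 0.1, we reject H₀.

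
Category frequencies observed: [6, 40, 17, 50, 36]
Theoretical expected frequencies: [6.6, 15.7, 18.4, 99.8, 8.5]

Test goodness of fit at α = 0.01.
Chi-square goodness of fit test:
H₀: observed counts match expected distribution
H₁: observed counts differ from expected distribution
df = k - 1 = 4
χ² = Σ(O - E)²/E
   = (6 - 6.6)²/6.6 + (40 - 15.7)²/15.7 + (17 - 18.4)²/18.4 + (50 - 99.8)²/99.8 + (36 - 8.5)²/8.5
   = 0.055 + 37.611 + 0.107 + 24.850 + 88.971
   = 151.59
p-value < 0.0001

Since p-value < α = 0.01, we reject H₀.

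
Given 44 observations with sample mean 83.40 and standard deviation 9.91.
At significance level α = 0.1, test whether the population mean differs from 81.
One-sample t-test:
H₀: μ = 81
H₁: μ ≠ 81
df = n - 1 = 43
t = (x̄ - μ₀) / (s/√n) = (83.40 - 81) / (9.91/√44) = 1.606
p-value = 0.1155

Since p-value > α = 0.1, we fail to reject H₀.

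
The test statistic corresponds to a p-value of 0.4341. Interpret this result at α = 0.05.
Since p = 0.4341 > α = 0.05, fail to reject H₀.
There is insufficient evidence to reject the null hypothesis; the result is not statistically significant at the 0.05 level.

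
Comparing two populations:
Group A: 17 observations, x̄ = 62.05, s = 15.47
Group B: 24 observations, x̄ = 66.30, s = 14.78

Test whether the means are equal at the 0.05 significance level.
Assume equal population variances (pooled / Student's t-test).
Student's two-sample t-test (equal variances):
H₀: μ₁ = μ₂
H₁: μ₁ ≠ μ₂
df = n₁ + n₂ - 2 = 39
Pooled variance s_p² = [(n₁-1)s₁² + (n₂-1)s₂²] / (n₁ + n₂ - 2) = [(16)(15.47²) + (23)(14.78²)] / 39 = 227.0115
SE = √(s_p²(1/n₁ + 1/n₂)) = √(227.0115 × (1/17 + 1/24)) = 4.7762
t = (x̄₁ - x̄₂) / SE = (62.05 - 66.30) / 4.7762 = -4.25 / 4.7762 = -0.890
p-value = 0.3790

Since p-value > α = 0.05, we fail to reject H₀.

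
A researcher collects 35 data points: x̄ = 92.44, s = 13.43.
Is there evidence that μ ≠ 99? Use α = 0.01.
One-sample t-test:
H₀: μ = 99
H₁: μ ≠ 99
df = n - 1 = 34
t = (x̄ - μ₀) / (s/√n) = (92.44 - 99) / (13.43/√35) = -2.890
p-value = 0.0067

Since p-value < α = 0.01, we reject H₀.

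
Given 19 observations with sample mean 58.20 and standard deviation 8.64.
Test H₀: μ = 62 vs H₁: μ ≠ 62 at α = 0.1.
One-sample t-test:
H₀: μ = 62
H₁: μ ≠ 62
df = n - 1 = 18
t = (x̄ - μ₀) / (s/√n) = (58.20 - 62) / (8.64/√19) = -1.917
p-value = 0.0712

Since p-value < α = 0.1, we reject H₀.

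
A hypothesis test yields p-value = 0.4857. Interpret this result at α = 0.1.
Since p = 0.4857 > α = 0.1, fail to reject H₀.
There is insufficient evidence to reject the null hypothesis; the result is not statistically significant at the 0.1 level.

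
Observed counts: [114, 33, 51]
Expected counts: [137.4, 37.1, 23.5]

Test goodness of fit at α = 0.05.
Chi-square goodness of fit test:
H₀: observed counts match expected distribution
H₁: observed counts differ from expected distribution
df = k - 1 = 2
χ² = Σ(O - E)²/E
   = (114 - 137.4)²/137.4 + (33 - 37.1)²/37.1 + (51 - 23.5)²/23.5
   = 3.985 + 0.453 + 32.181
   = 36.62
p-value < 0.0001

Since p-value < α = 0.05, we reject H₀.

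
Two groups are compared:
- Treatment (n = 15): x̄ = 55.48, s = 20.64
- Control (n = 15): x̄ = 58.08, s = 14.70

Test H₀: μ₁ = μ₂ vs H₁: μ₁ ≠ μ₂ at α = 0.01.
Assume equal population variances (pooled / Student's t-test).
Student's two-sample t-test (equal variances):
H₀: μ₁ = μ₂
H₁: μ₁ ≠ μ₂
df = n₁ + n₂ - 2 = 28
Pooled variance s_p² = [(n₁-1)s₁² + (n₂-1)s₂²] / (n₁ + n₂ - 2) = [(14)(20.64²) + (14)(14.70²)] / 28 = 321.0498
SE = √(s_p²(1/n₁ + 1/n₂)) = √(321.0498 × (1/15 + 1/15)) = 6.5427
t = (x̄₁ - x̄₂) / SE = (55.48 - 58.08) / 6.5427 = -2.60 / 6.5427 = -0.397
p-value = 0.6941

Since p-value > α = 0.01, we fail to reject H₀.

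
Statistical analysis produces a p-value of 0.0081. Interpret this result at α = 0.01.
Since p = 0.0081 < α = 0.01, reject H₀.
There is sufficient evidence to reject the null hypothesis; the result is statistically significant at the 0.01 level.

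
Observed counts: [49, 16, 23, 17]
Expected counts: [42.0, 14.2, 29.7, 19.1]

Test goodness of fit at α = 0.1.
Chi-square goodness of fit test:
H₀: observed counts match expected distribution
H₁: observed counts differ from expected distribution
df = k - 1 = 3
χ² = Σ(O - E)²/E
   = (49 - 42.0)²/42.0 + (16 - 14.2)²/14.2 + (23 - 29.7)²/29.7 + (17 - 19.1)²/19.1
   = 1.167 + 0.228 + 1.511 + 0.231
   = 3.14
p-value = 0.3710

Since p-value > α = 0.1, we fail to reject H₀.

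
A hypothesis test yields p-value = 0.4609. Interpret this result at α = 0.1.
Since p = 0.4609 > α = 0.1, fail to reject H₀.
There is insufficient evidence to reject the null hypothesis; the result is not statistically significant at the 0.1 level.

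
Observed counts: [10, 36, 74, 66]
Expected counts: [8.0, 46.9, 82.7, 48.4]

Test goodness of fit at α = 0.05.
Chi-square goodness of fit test:
H₀: observed counts match expected distribution
H₁: observed counts differ from expected distribution
df = k - 1 = 3
χ² = Σ(O - E)²/E
   = (10 - 8.0)²/8.0 + (36 - 46.9)²/46.9 + (74 - 82.7)²/82.7 + (66 - 48.4)²/48.4
   = 0.500 + 2.533 + 0.915 + 6.400
   = 10.35
p-value = 0.0158

Since p-value < α = 0.05, we reject H₀.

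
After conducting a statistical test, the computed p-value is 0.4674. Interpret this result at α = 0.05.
Since p = 0.4674 > α = 0.05, fail to reject H₀.
There is insufficient evidence to reject the null hypothesis; the result is not statistically significant at the 0.05 level.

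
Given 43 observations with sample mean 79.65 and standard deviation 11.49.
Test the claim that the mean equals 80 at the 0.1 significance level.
One-sample t-test:
H₀: μ = 80
H₁: μ ≠ 80
df = n - 1 = 42
t = (x̄ - μ₀) / (s/√n) = (79.65 - 80) / (11.49/√43) = -0.200
p-value = 0.8426

Since p-value > α = 0.1, we fail to reject H₀.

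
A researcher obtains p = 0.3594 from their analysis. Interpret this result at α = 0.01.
Since p = 0.3594 > α = 0.01, fail to reject H₀.
There is insufficient evidence to reject the null hypothesis; the result is not statistically significant at the 0.01 level.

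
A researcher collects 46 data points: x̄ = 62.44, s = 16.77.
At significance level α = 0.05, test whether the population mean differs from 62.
One-sample t-test:
H₀: μ = 62
H₁: μ ≠ 62
df = n - 1 = 45
t = (x̄ - μ₀) / (s/√n) = (62.44 - 62) / (16.77/√46) = 0.178
p-value = 0.8596

Since p-value > α = 0.05, we fail to reject H₀.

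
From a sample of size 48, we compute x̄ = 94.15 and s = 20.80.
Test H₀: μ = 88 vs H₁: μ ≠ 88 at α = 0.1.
One-sample t-test:
H₀: μ = 88
H₁: μ ≠ 88
df = n - 1 = 47
t = (x̄ - μ₀) / (s/√n) = (94.15 - 88) / (20.80/√48) = 2.048
p-value = 0.0461

Since p-value < α = 0.1, we reject H₀.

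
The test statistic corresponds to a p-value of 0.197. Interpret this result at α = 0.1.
Since p = 0.197 > α = 0.1, fail to reject H₀.
There is insufficient evidence to reject the null hypothesis; the result is not statistically significant at the 0.1 level.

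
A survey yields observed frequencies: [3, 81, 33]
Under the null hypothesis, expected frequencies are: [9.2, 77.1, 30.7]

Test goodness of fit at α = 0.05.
Chi-square goodness of fit test:
H₀: observed counts match expected distribution
H₁: observed counts differ from expected distribution
df = k - 1 = 2
χ² = Σ(O - E)²/E
   = (3 - 9.2)²/9.2 + (81 - 77.1)²/77.1 + (33 - 30.7)²/30.7
   = 4.178 + 0.197 + 0.172
   = 4.55
p-value = 0.1029

Since p-value > α = 0.05, we fail to reject H₀.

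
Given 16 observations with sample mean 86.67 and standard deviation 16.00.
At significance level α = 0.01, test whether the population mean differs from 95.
One-sample t-test:
H₀: μ = 95
H₁: μ ≠ 95
df = n - 1 = 15
t = (x̄ - μ₀) / (s/√n) = (86.67 - 95) / (16.00/√16) = -2.082
p-value = 0.0548

Since p-value > α = 0.01, we fail to reject H₀.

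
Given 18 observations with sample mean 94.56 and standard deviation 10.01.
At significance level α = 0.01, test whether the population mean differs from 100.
One-sample t-test:
H₀: μ = 100
H₁: μ ≠ 100
df = n - 1 = 17
t = (x̄ - μ₀) / (s/√n) = (94.56 - 100) / (10.01/√18) = -2.306
p-value = 0.0340

Since p-value > α = 0.01, we fail to reject H₀.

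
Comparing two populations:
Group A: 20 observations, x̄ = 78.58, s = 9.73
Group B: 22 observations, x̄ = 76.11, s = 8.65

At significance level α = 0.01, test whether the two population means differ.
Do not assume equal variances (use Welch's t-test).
Welch's two-sample t-test:
H₀: μ₁ = μ₂
H₁: μ₁ ≠ μ₂
s₁²/n₁ = 9.73²/20 = 4.7336,  s₂²/n₂ = 8.65²/22 = 3.4010
SE = √(s₁²/n₁ + s₂²/n₂) = √(4.7336 + 3.4010) = 2.8521
df (Welch-Satterthwaite) = (s₁²/n₁ + s₂²/n₂)² / [(s₁²/n₁)²/(n₁-1) + (s₂²/n₂)²/(n₂-1)] ≈ 38.25
t = (x̄₁ - x̄₂) / SE = (78.58 - 76.11) / 2.8521 = 2.47 / 2.8521 = 0.866
p-value = 0.3919

Since p-value > α = 0.01, we fail to reject H₀.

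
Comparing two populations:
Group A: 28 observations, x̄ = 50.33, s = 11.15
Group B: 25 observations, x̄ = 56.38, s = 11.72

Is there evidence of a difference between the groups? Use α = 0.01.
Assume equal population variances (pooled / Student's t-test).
Student's two-sample t-test (equal variances):
H₀: μ₁ = μ₂
H₁: μ₁ ≠ μ₂
df = n₁ + n₂ - 2 = 51
Pooled variance s_p² = [(n₁-1)s₁² + (n₂-1)s₂²] / (n₁ + n₂ - 2) = [(27)(11.15²) + (24)(11.72²)] / 51 = 130.4570
SE = √(s_p²(1/n₁ + 1/n₂)) = √(130.4570 × (1/28 + 1/25)) = 3.1428
t = (x̄₁ - x̄₂) / SE = (50.33 - 56.38) / 3.1428 = -6.05 / 3.1428 = -1.925
p-value = 0.0598

Since p-value > α = 0.01, we fail to reject H₀.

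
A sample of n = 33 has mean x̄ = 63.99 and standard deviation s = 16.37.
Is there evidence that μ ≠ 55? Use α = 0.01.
One-sample t-test:
H₀: μ = 55
H₁: μ ≠ 55
df = n - 1 = 32
t = (x̄ - μ₀) / (s/√n) = (63.99 - 55) / (16.37/√33) = 3.155
p-value = 0.0035

Since p-value < α = 0.01, we reject H₀.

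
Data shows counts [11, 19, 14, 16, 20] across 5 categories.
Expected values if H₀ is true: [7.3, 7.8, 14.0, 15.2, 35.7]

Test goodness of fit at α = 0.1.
Chi-square goodness of fit test:
H₀: observed counts match expected distribution
H₁: observed counts differ from expected distribution
df = k - 1 = 4
χ² = Σ(O - E)²/E
   = (11 - 7.3)²/7.3 + (19 - 7.8)²/7.8 + (14 - 14.0)²/14.0 + (16 - 15.2)²/15.2 + (20 - 35.7)²/35.7
   = 1.875 + 16.082 + 0.000 + 0.042 + 6.904
   = 24.90
p-value = 0.0001

Since p-value < α = 0.1, we reject H₀.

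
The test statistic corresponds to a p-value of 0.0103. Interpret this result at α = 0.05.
Since p = 0.0103 < α = 0.05, reject H₀.
There is sufficient evidence to reject the null hypothesis; the result is statistically significant at the 0.05 level.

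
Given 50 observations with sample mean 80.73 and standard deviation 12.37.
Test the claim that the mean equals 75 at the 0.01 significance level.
One-sample t-test:
H₀: μ = 75
H₁: μ ≠ 75
df = n - 1 = 49
t = (x̄ - μ₀) / (s/√n) = (80.73 - 75) / (12.37/√50) = 3.275
p-value = 0.0019

Since p-value < α = 0.01, we reject H₀.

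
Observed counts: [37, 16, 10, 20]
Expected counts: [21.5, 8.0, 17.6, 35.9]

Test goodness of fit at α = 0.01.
Chi-square goodness of fit test:
H₀: observed counts match expected distribution
H₁: observed counts differ from expected distribution
df = k - 1 = 3
χ² = Σ(O - E)²/E
   = (37 - 21.5)²/21.5 + (16 - 8.0)²/8.0 + (10 - 17.6)²/17.6 + (20 - 35.9)²/35.9
   = 11.174 + 8.000 + 3.282 + 7.042
   = 29.50
p-value < 0.0001

Since p-value < α = 0.01, we reject H₀.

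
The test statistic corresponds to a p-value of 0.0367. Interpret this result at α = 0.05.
Since p = 0.0367 < α = 0.05, reject H₀.
There is sufficient evidence to reject the null hypothesis; the result is statistically significant at the 0.05 level.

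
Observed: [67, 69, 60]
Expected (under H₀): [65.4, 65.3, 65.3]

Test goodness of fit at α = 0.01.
Chi-square goodness of fit test:
H₀: observed counts match expected distribution
H₁: observed counts differ from expected distribution
df = k - 1 = 2
χ² = Σ(O - E)²/E
   = (67 - 65.4)²/65.4 + (69 - 65.3)²/65.3 + (60 - 65.3)²/65.3
   = 0.039 + 0.210 + 0.430
   = 0.68
p-value = 0.7121

Since p-value > α = 0.01, we fail to reject H₀.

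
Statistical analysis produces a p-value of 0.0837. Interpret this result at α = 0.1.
Since p = 0.0837 < α = 0.1, reject H₀.
There is sufficient evidence to reject the null hypothesis; the result is statistically significant at the 0.1 level.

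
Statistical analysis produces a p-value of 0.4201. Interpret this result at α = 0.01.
Since p = 0.4201 > α = 0.01, fail to reject H₀.
There is insufficient evidence to reject the null hypothesis; the result is not statistically significant at the 0.01 level.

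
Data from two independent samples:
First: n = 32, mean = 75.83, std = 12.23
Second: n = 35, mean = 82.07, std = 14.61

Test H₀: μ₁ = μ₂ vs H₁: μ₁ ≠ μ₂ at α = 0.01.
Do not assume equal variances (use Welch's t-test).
Welch's two-sample t-test:
H₀: μ₁ = μ₂
H₁: μ₁ ≠ μ₂
s₁²/n₁ = 12.23²/32 = 4.6742,  s₂²/n₂ = 14.61²/35 = 6.0986
SE = √(s₁²/n₁ + s₂²/n₂) = √(4.6742 + 6.0986) = 3.2822
df (Welch-Satterthwaite) = (s₁²/n₁ + s₂²/n₂)² / [(s₁²/n₁)²/(n₁-1) + (s₂²/n₂)²/(n₂-1)] ≈ 64.52
t = (x̄₁ - x̄₂) / SE = (75.83 - 82.07) / 3.2822 = -6.24 / 3.2822 = -1.901
p-value = 0.0617

Since p-value > α = 0.01, we fail to reject H₀.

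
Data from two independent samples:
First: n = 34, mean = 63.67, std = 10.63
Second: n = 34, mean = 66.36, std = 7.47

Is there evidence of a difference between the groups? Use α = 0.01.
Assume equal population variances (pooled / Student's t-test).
Student's two-sample t-test (equal variances):
H₀: μ₁ = μ₂
H₁: μ₁ ≠ μ₂
df = n₁ + n₂ - 2 = 66
Pooled variance s_p² = [(n₁-1)s₁² + (n₂-1)s₂²] / (n₁ + n₂ - 2) = [(33)(10.63²) + (33)(7.47²)] / 66 = 84.3989
SE = √(s_p²(1/n₁ + 1/n₂)) = √(84.3989 × (1/34 + 1/34)) = 2.2281
t = (x̄₁ - x̄₂) / SE = (63.67 - 66.36) / 2.2281 = -2.69 / 2.2281 = -1.207
p-value = 0.2316

Since p-value > α = 0.01, we fail to reject H₀.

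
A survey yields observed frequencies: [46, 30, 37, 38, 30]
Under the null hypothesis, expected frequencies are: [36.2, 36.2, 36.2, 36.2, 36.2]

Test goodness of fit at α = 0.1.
Chi-square goodness of fit test:
H₀: observed counts match expected distribution
H₁: observed counts differ from expected distribution
df = k - 1 = 4
χ² = Σ(O - E)²/E
   = (46 - 36.2)²/36.2 + (30 - 36.2)²/36.2 + (37 - 36.2)²/36.2 + (38 - 36.2)²/36.2 + (30 - 36.2)²/36.2
   = 2.653 + 1.062 + 0.018 + 0.090 + 1.062
   = 4.88
p-value = 0.2994

Since p-value > α = 0.1, we fail to reject H₀.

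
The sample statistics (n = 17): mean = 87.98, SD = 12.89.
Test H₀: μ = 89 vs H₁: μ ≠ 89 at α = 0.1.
One-sample t-test:
H₀: μ = 89
H₁: μ ≠ 89
df = n - 1 = 16
t = (x̄ - μ₀) / (s/√n) = (87.98 - 89) / (12.89/√17) = -0.326
p-value = 0.7485

Since p-value > α = 0.1, we fail to reject H₀.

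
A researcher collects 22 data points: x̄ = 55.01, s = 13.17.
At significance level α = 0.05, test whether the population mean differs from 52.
One-sample t-test:
H₀: μ = 52
H₁: μ ≠ 52
df = n - 1 = 21
t = (x̄ - μ₀) / (s/√n) = (55.01 - 52) / (13.17/√22) = 1.072
p-value = 0.2959

Since p-value > α = 0.05, we fail to reject H₀.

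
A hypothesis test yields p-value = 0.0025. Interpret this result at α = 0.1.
Since p = 0.0025 < α = 0.1, reject H₀.
There is sufficient evidence to reject the null hypothesis; the result is statistically significant at the 0.1 level.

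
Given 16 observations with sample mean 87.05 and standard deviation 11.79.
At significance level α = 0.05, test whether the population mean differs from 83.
One-sample t-test:
H₀: μ = 83
H₁: μ ≠ 83
df = n - 1 = 15
t = (x̄ - μ₀) / (s/√n) = (87.05 - 83) / (11.79/√16) = 1.374
p-value = 0.1896

Since p-value > α = 0.05, we fail to reject H₀.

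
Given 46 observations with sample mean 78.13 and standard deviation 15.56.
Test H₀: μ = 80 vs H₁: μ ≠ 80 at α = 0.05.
One-sample t-test:
H₀: μ = 80
H₁: μ ≠ 80
df = n - 1 = 45
t = (x̄ - μ₀) / (s/√n) = (78.13 - 80) / (15.56/√46) = -0.815
p-value = 0.4193

Since p-value > α = 0.05, we fail to reject H₀.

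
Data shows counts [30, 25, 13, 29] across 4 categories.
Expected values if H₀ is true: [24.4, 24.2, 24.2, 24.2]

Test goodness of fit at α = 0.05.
Chi-square goodness of fit test:
H₀: observed counts match expected distribution
H₁: observed counts differ from expected distribution
df = k - 1 = 3
χ² = Σ(O - E)²/E
   = (30 - 24.4)²/24.4 + (25 - 24.2)²/24.2 + (13 - 24.2)²/24.2 + (29 - 24.2)²/24.2
   = 1.285 + 0.026 + 5.183 + 0.952
   = 7.45
p-value = 0.0589

Since p-value > α = 0.05, we fail to reject H₀.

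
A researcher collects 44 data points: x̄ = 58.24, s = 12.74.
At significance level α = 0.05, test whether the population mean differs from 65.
One-sample t-test:
H₀: μ = 65
H₁: μ ≠ 65
df = n - 1 = 43
t = (x̄ - μ₀) / (s/√n) = (58.24 - 65) / (12.74/√44) = -3.520
p-value = 0.0010

Since p-value < α = 0.05, we reject H₀.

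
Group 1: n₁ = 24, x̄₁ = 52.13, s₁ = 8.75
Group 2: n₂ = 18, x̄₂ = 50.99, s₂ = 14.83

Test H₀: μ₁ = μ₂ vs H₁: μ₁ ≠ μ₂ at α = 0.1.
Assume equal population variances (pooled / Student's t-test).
Student's two-sample t-test (equal variances):
H₀: μ₁ = μ₂
H₁: μ₁ ≠ μ₂
df = n₁ + n₂ - 2 = 40
Pooled variance s_p² = [(n₁-1)s₁² + (n₂-1)s₂²] / (n₁ + n₂ - 2) = [(23)(8.75²) + (17)(14.83²)] / 40 = 137.4932
SE = √(s_p²(1/n₁ + 1/n₂)) = √(137.4932 × (1/24 + 1/18)) = 3.6561
t = (x̄₁ - x̄₂) / SE = (52.13 - 50.99) / 3.6561 = 1.14 / 3.6561 = 0.312
p-value = 0.7568

Since p-value > α = 0.1, we fail to reject H₀.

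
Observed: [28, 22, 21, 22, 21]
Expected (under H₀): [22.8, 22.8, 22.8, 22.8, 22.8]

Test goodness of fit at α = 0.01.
Chi-square goodness of fit test:
H₀: observed counts match expected distribution
H₁: observed counts differ from expected distribution
df = k - 1 = 4
χ² = Σ(O - E)²/E
   = (28 - 22.8)²/22.8 + (22 - 22.8)²/22.8 + (21 - 22.8)²/22.8 + (22 - 22.8)²/22.8 + (21 - 22.8)²/22.8
   = 1.186 + 0.028 + 0.142 + 0.028 + 0.142
   = 1.53
p-value = 0.8220

Since p-value > α = 0.01, we fail to reject H₀.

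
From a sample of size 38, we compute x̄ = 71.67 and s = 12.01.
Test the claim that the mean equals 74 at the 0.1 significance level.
One-sample t-test:
H₀: μ = 74
H₁: μ ≠ 74
df = n - 1 = 37
t = (x̄ - μ₀) / (s/√n) = (71.67 - 74) / (12.01/√38) = -1.196
p-value = 0.2393

Since p-value > α = 0.1, we fail to reject H₀.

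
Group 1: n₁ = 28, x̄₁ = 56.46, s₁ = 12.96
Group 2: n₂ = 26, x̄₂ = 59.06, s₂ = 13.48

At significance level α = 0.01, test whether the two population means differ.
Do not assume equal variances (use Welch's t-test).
Welch's two-sample t-test:
H₀: μ₁ = μ₂
H₁: μ₁ ≠ μ₂
s₁²/n₁ = 12.96²/28 = 5.9986,  s₂²/n₂ = 13.48²/26 = 6.9889
SE = √(s₁²/n₁ + s₂²/n₂) = √(5.9986 + 6.9889) = 3.6038
df (Welch-Satterthwaite) = (s₁²/n₁ + s₂²/n₂)² / [(s₁²/n₁)²/(n₁-1) + (s₂²/n₂)²/(n₂-1)] ≈ 51.32
t = (x̄₁ - x̄₂) / SE = (56.46 - 59.06) / 3.6038 = -2.60 / 3.6038 = -0.721
p-value = 0.4739

Since p-value > α = 0.01, we fail to reject H₀.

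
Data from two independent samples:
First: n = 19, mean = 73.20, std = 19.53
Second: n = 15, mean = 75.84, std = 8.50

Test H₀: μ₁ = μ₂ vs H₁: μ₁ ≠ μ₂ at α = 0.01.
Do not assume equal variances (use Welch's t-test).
Welch's two-sample t-test:
H₀: μ₁ = μ₂
H₁: μ₁ ≠ μ₂
s₁²/n₁ = 19.53²/19 = 20.0748,  s₂²/n₂ = 8.50²/15 = 4.8167
SE = √(s₁²/n₁ + s₂²/n₂) = √(20.0748 + 4.8167) = 4.9891
df (Welch-Satterthwaite) = (s₁²/n₁ + s₂²/n₂)² / [(s₁²/n₁)²/(n₁-1) + (s₂²/n₂)²/(n₂-1)] ≈ 25.77
t = (x̄₁ - x̄₂) / SE = (73.20 - 75.84) / 4.9891 = -2.64 / 4.9891 = -0.529
p-value = 0.6012

Since p-value > α = 0.01, we fail to reject H₀.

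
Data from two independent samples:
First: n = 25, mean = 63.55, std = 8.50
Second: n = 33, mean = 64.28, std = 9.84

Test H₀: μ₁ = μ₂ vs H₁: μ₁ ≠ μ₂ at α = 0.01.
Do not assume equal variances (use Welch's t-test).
Welch's two-sample t-test:
H₀: μ₁ = μ₂
H₁: μ₁ ≠ μ₂
s₁²/n₁ = 8.50²/25 = 2.8900,  s₂²/n₂ = 9.84²/33 = 2.9341
SE = √(s₁²/n₁ + s₂²/n₂) = √(2.8900 + 2.9341) = 2.4133
df (Welch-Satterthwaite) = (s₁²/n₁ + s₂²/n₂)² / [(s₁²/n₁)²/(n₁-1) + (s₂²/n₂)²/(n₂-1)] ≈ 54.97
t = (x̄₁ - x̄₂) / SE = (63.55 - 64.28) / 2.4133 = -0.73 / 2.4133 = -0.302
p-value = 0.7634

Since p-value > α = 0.01, we fail to reject H₀.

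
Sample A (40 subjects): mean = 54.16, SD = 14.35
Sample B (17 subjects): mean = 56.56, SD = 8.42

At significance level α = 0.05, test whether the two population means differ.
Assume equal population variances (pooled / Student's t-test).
Student's two-sample t-test (equal variances):
H₀: μ₁ = μ₂
H₁: μ₁ ≠ μ₂
df = n₁ + n₂ - 2 = 55
Pooled variance s_p² = [(n₁-1)s₁² + (n₂-1)s₂²] / (n₁ + n₂ - 2) = [(39)(14.35²) + (16)(8.42²)] / 55 = 166.6422
SE = √(s_p²(1/n₁ + 1/n₂)) = √(166.6422 × (1/40 + 1/17)) = 3.7375
t = (x̄₁ - x̄₂) / SE = (54.16 - 56.56) / 3.7375 = -2.40 / 3.7375 = -0.642
p-value = 0.5234

Since p-value > α = 0.05, we fail to reject H₀.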